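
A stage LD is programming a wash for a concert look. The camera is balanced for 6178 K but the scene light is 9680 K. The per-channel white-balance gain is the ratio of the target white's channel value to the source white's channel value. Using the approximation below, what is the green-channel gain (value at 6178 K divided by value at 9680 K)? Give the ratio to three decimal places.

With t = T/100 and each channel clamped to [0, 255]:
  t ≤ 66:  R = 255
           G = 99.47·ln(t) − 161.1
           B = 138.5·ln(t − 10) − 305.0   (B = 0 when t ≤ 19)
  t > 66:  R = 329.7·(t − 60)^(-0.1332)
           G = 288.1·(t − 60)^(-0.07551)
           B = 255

1.135

At 9680 K (t = 96.8):
  G = 288.1·(96.8 − 60)^(-0.07551) = 288.1·36.8^(-0.07551) = 288.1·0.76166 = 219.435.
At 6178 K (t = 61.78):
  G = 99.47·ln 61.78 − 161.1 = 99.47·4.1236 − 161.1 = 249.072.
Gain = 249.072 / 219.435 = 1.1351 → 1.135.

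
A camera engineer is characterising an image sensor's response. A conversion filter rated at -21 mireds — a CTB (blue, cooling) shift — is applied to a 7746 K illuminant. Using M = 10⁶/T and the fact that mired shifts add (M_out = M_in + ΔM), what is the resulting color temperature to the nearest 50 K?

9250 K

M_in = 10⁶/7746 = 129.10 mireds.
M_out = 129.10 + (-21) = 108.10 mireds.
T_out = 10⁶/108.10 = 9250.8 K → 9250 K.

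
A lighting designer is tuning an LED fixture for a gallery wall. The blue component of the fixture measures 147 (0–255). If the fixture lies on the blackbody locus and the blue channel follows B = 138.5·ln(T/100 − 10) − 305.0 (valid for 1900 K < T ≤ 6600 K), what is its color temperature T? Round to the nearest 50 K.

ln(t − 10) = (147 + 305.0) / 138.5 = 3.2635.
t − 10 = e^3.2635 = 26.142, so t = 36.142.
T = 100·t = 3614 K → 3600 K to the nearest 50 K.

3600 K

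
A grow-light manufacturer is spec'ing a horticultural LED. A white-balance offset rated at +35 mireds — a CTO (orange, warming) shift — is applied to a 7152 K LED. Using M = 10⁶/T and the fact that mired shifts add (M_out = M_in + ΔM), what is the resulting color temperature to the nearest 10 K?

5720 K

M_in = 10⁶/7152 = 139.82 mireds.
M_out = 139.82 + (+35) = 174.82 mireds.
T_out = 10⁶/174.82 = 5720.1 K → 5720 K.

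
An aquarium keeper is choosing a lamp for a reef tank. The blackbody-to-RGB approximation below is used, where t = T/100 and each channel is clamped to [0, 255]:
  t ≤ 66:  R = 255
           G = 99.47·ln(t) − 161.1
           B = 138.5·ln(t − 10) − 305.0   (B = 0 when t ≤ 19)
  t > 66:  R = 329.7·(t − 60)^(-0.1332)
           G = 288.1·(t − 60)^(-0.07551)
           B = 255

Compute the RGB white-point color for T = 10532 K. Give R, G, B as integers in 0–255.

t = 10532/100 = 105.32; the t > 66 branch applies.
R = 329.7·(105.32 − 60)^(-0.1332) = 329.7·45.32^(-0.1332) = 329.7·0.60170 = 198.381.
G = 288.1·(105.32 − 60)^(-0.07551) = 288.1·45.32^(-0.07551) = 288.1·0.74978 = 216.011.
B = 255 by definition for t > 66.
Rounded: (198, 216, 255).

R=198, G=216, B=255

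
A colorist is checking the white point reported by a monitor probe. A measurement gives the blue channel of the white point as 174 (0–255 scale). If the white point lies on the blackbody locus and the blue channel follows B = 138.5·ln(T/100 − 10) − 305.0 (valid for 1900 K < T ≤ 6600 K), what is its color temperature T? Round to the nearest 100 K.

4200 K

ln(t − 10) = (174 + 305.0) / 138.5 = 3.4585.
t − 10 = e^3.4585 = 31.769, so t = 41.769.
T = 100·t = 4177 K → 4200 K to the nearest 100 K.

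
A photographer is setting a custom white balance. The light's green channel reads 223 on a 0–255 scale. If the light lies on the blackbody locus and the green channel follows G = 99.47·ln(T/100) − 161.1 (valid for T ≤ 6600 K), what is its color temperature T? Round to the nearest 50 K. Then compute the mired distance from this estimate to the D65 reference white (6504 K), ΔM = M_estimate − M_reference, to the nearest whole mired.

ln t = (223 + 161.1) / 99.47 = 3.8615.
t = e^3.8615 = 47.535.
T = 100·t = 4753 K → 4750 K to the nearest 50 K.
M_estimate = 10⁶/4750 = 210.53; M_reference = 10⁶/6504 = 153.75.
ΔM = 210.53 − 153.75 = 56.77 → +57 mireds.

+57 mireds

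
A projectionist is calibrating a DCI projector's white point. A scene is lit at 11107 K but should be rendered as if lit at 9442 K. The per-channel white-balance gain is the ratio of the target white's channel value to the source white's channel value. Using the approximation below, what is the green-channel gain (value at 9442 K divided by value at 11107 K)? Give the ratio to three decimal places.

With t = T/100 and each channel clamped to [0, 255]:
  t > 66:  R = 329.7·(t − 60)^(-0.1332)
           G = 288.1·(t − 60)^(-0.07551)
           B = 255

1.030

At 11107 K (t = 111.07):
  G = 288.1·(111.07 − 60)^(-0.07551) = 288.1·51.07^(-0.07551) = 288.1·0.74305 = 214.072.
At 9442 K (t = 94.42):
  G = 288.1·(94.42 − 60)^(-0.07551) = 288.1·34.42^(-0.07551) = 288.1·0.76552 = 220.546.
Gain = 220.546 / 214.072 = 1.0302 → 1.030.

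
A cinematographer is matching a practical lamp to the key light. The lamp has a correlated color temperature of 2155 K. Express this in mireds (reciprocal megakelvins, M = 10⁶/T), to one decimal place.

464.0 mireds

M = 10⁶ / 2155 = 464.037 → 464.0 mireds.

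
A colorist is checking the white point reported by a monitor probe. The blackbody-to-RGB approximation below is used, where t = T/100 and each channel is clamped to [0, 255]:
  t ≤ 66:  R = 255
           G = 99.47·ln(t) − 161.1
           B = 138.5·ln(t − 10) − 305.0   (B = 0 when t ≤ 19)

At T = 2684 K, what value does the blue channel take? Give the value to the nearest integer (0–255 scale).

t = 2684/100 = 26.84; the t ≤ 66 branch applies.
B = 138.5·ln(26.84 − 10) − 305.0 = 138.5·ln 16.84 − 305.0 = 138.5·2.8238 − 305.0 = 86.090.
Rounded: 86.

86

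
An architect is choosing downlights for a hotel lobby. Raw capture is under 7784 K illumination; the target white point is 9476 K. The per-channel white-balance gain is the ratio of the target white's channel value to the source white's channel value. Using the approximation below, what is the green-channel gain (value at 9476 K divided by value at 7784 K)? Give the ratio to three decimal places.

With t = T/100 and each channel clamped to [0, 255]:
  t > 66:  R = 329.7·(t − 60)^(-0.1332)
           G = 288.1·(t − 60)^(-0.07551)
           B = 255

0.951

At 7784 K (t = 77.84):
  G = 288.1·(77.84 − 60)^(-0.07551) = 288.1·17.84^(-0.07551) = 288.1·0.80447 = 231.766.
At 9476 K (t = 94.76):
  G = 288.1·(94.76 − 60)^(-0.07551) = 288.1·34.76^(-0.07551) = 288.1·0.76495 = 220.382.
Gain = 220.382 / 231.766 = 0.9509 → 0.951.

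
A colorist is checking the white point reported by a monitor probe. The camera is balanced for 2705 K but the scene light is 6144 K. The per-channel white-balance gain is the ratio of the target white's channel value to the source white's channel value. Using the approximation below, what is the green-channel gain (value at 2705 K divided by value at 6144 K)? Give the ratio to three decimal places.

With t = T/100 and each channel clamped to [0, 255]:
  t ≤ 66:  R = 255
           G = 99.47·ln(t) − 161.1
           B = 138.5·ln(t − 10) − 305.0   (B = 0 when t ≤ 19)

0.672

At 6144 K (t = 61.44):
  G = 99.47·ln 61.44 − 161.1 = 99.47·4.1181 − 161.1 = 248.524.
At 2705 K (t = 27.05):
  G = 99.47·ln 27.05 − 161.1 = 99.47·3.2977 − 161.1 = 166.921.
Gain = 166.921 / 248.524 = 0.6717 → 0.672.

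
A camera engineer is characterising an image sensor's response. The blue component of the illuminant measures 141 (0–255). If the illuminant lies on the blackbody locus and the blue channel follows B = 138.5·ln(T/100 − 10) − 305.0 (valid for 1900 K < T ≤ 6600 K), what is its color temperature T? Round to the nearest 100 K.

3500 K

ln(t − 10) = (141 + 305.0) / 138.5 = 3.2202.
t − 10 = e^3.2202 = 25.034, so t = 35.034.
T = 100·t = 3503 K → 3500 K to the nearest 100 K.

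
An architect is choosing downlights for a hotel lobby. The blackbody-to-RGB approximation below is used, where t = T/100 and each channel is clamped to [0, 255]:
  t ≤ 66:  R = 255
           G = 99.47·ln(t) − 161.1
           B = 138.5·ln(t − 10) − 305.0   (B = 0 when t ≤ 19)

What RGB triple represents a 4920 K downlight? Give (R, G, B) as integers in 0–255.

(255, 226, 203)

t = 4920/100 = 49.2; the t ≤ 66 branch applies.
R = 255 by definition for t ≤ 66.
G = 99.47·ln 49.2 − 161.1 = 99.47·3.8959 − 161.1 = 226.425.
B = 138.5·ln(49.2 − 10) − 305.0 = 138.5·ln 39.2 − 305.0 = 138.5·3.6687 − 305.0 = 203.112.
Rounded: (255, 226, 203).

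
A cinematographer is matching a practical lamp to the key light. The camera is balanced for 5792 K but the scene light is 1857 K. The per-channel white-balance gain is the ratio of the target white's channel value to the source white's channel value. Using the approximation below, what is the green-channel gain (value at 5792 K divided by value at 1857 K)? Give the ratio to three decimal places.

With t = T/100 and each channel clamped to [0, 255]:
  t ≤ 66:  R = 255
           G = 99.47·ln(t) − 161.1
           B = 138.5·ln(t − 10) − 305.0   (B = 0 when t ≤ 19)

1.874

At 1857 K (t = 18.57):
  G = 99.47·ln 18.57 − 161.1 = 99.47·2.9215 − 161.1 = 129.506.
At 5792 K (t = 57.92):
  G = 99.47·ln 57.92 − 161.1 = 99.47·4.0591 − 161.1 = 242.655.
Gain = 242.655 / 129.506 = 1.8737 → 1.874.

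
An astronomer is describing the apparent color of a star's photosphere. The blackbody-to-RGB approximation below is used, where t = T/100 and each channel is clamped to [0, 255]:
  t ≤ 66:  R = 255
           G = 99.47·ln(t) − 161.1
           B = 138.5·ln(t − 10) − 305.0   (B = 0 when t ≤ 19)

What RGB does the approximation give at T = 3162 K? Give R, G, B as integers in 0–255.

t = 3162/100 = 31.62; the t ≤ 66 branch applies.
R = 255 by definition for t ≤ 66.
G = 99.47·ln 31.62 − 161.1 = 99.47·3.4538 − 161.1 = 182.448.
B = 138.5·ln(31.62 − 10) − 305.0 = 138.5·ln 21.62 − 305.0 = 138.5·3.0736 − 305.0 = 120.696.
Rounded: (255, 182, 121).

R=255, G=182, B=121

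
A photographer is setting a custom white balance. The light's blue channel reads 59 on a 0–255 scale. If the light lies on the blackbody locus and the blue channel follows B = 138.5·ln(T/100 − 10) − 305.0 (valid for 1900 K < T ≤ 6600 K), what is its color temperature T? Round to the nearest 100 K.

2400 K

ln(t − 10) = (59 + 305.0) / 138.5 = 2.6282.
t − 10 = e^2.6282 = 13.848, so t = 23.848.
T = 100·t = 2385 K → 2400 K to the nearest 100 K.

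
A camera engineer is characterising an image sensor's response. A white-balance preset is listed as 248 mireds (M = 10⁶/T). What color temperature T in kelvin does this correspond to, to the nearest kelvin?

4032 K

T = 10⁶ / 248 = 4032.26 K → 4032 K.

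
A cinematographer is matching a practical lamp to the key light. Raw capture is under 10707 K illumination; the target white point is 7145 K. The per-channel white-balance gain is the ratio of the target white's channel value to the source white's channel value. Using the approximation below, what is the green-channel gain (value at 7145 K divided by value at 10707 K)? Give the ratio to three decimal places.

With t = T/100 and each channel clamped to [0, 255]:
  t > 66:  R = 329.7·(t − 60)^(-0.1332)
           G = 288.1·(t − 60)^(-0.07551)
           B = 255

At 10707 K (t = 107.07):
  G = 288.1·(107.07 − 60)^(-0.07551) = 288.1·47.07^(-0.07551) = 288.1·0.74764 = 215.394.
At 7145 K (t = 71.45):
  G = 288.1·(71.45 − 60)^(-0.07551) = 288.1·11.45^(-0.07551) = 288.1·0.83186 = 239.659.
Gain = 239.659 / 215.394 = 1.1126 → 1.113.

1.113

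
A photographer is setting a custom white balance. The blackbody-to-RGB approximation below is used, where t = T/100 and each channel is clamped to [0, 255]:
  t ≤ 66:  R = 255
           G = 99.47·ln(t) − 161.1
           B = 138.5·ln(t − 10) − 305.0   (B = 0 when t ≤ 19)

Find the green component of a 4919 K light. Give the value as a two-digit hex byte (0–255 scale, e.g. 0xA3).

t = 4919/100 = 49.19; the t ≤ 66 branch applies.
G = 99.47·ln 49.19 − 161.1 = 99.47·3.8957 − 161.1 = 226.404.
Rounded: 226; in hex, 0xE2.

0xE2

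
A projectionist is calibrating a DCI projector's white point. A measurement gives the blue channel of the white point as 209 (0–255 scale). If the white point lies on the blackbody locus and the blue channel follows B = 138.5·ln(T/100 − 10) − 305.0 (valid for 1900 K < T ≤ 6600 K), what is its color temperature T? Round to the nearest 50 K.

ln(t − 10) = (209 + 305.0) / 138.5 = 3.7112.
t − 10 = e^3.7112 = 40.903, so t = 50.903.
T = 100·t = 5090 K → 5100 K to the nearest 50 K.

5100 K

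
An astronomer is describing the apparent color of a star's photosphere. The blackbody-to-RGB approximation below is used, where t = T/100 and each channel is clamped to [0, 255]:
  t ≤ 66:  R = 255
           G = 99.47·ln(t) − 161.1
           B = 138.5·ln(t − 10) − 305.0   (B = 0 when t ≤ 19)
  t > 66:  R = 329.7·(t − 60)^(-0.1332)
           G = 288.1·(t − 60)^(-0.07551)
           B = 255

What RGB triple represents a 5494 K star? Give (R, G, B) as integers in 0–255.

(255, 237, 222)

t = 5494/100 = 54.94; the t ≤ 66 branch applies.
R = 255 by definition for t ≤ 66.
G = 99.47·ln 54.94 − 161.1 = 99.47·4.0062 − 161.1 = 237.401.
B = 138.5·ln(54.94 − 10) − 305.0 = 138.5·ln 44.94 − 305.0 = 138.5·3.8053 − 305.0 = 222.038.
Rounded: (255, 237, 222).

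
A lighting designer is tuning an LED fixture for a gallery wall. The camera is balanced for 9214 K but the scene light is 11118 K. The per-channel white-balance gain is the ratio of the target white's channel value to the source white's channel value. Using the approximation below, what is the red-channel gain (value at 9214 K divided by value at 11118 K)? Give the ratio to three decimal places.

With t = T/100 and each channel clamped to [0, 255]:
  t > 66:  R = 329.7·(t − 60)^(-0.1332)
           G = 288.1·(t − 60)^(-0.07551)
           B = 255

1.064

At 11118 K (t = 111.18):
  R = 329.7·(111.18 − 60)^(-0.1332) = 329.7·51.18^(-0.1332) = 329.7·0.59204 = 195.194.
At 9214 K (t = 92.14):
  R = 329.7·(92.14 − 60)^(-0.1332) = 329.7·32.14^(-0.1332) = 329.7·0.62989 = 207.673.
Gain = 207.673 / 195.194 = 1.0639 → 1.064.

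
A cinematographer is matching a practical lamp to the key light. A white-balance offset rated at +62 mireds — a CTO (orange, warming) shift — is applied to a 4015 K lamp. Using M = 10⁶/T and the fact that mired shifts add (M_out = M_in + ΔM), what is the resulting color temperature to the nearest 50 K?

M_in = 10⁶/4015 = 249.07 mireds.
M_out = 249.07 + (+62) = 311.07 mireds.
T_out = 10⁶/311.07 = 3214.8 K → 3200 K.

3200 K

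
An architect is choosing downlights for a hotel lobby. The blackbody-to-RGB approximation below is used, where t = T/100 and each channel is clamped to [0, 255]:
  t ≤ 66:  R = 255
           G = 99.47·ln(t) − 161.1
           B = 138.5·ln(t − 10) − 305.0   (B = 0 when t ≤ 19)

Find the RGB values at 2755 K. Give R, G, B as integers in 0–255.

t = 2755/100 = 27.55; the t ≤ 66 branch applies.
R = 255 by definition for t ≤ 66.
G = 99.47·ln 27.55 − 161.1 = 99.47·3.3160 − 161.1 = 168.743.
B = 138.5·ln(27.55 − 10) − 305.0 = 138.5·ln 17.55 − 305.0 = 138.5·2.8651 − 305.0 = 91.810.
Rounded: (255, 169, 92).

R=255, G=169, B=92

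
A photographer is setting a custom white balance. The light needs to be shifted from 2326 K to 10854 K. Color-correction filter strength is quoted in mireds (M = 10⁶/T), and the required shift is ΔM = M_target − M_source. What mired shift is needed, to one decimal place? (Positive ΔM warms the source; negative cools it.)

M_source = 10⁶/2326 = 429.923; M_target = 10⁶/10854 = 92.132.
ΔM = 92.132 − 429.923 = -337.791 → -337.8 mireds, a cooling shift.

-337.8 mireds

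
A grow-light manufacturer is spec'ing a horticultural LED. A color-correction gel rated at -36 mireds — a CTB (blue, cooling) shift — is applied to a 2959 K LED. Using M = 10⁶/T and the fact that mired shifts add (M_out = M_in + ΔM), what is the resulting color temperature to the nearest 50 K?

M_in = 10⁶/2959 = 337.95 mireds.
M_out = 337.95 + (-36) = 301.95 mireds.
T_out = 10⁶/301.95 = 3311.8 K → 3300 K.

3300 K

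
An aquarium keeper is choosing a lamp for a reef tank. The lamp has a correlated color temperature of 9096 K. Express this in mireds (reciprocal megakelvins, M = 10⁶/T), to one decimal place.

M = 10⁶ / 9096 = 109.938 → 109.9 mireds.

109.9 mireds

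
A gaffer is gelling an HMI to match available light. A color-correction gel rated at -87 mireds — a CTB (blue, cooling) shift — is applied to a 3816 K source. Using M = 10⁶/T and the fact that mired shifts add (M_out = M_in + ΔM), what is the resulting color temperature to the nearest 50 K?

M_in = 10⁶/3816 = 262.05 mireds.
M_out = 262.05 + (-87) = 175.05 mireds.
T_out = 10⁶/175.05 = 5712.5 K → 5700 K.

5700 K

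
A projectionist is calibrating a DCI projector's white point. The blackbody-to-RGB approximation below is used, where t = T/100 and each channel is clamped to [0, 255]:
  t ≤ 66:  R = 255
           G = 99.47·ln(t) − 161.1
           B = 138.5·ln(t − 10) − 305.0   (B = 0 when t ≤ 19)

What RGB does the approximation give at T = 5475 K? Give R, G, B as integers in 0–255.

t = 5475/100 = 54.75; the t ≤ 66 branch applies.
R = 255 by definition for t ≤ 66.
G = 99.47·ln 54.75 − 161.1 = 99.47·4.0028 − 161.1 = 237.056.
B = 138.5·ln(54.75 − 10) − 305.0 = 138.5·ln 44.75 − 305.0 = 138.5·3.8011 − 305.0 = 221.451.
Rounded: (255, 237, 221).

R=255, G=237, B=221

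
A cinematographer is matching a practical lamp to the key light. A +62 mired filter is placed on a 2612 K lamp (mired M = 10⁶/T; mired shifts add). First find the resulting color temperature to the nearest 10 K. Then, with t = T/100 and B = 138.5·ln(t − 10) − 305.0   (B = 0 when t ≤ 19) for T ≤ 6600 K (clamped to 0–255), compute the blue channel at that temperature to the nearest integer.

M_in = 10⁶/2612 = 382.85; M_out = 382.85 + (+62) = 444.85.
T_out = 10⁶/444.85 = 2248.0 K → 2250 K; t = 22.5.
B = 138.5·ln(22.5 − 10) − 305.0 = 138.5·ln 12.5 − 305.0 = 138.5·2.5257 − 305.0 = 44.813.
Rounded: 45.

45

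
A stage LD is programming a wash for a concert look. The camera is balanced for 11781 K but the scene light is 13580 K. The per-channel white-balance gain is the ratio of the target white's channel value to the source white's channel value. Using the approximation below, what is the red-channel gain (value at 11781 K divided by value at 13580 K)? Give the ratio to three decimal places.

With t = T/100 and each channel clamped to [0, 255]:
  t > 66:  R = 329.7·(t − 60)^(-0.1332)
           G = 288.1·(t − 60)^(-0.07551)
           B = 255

1.037

At 13580 K (t = 135.8):
  R = 329.7·(135.8 − 60)^(-0.1332) = 329.7·75.8^(-0.1332) = 329.7·0.56186 = 185.245.
At 11781 K (t = 117.81):
  R = 329.7·(117.81 − 60)^(-0.1332) = 329.7·57.81^(-0.1332) = 329.7·0.58251 = 192.053.
Gain = 192.053 / 185.245 = 1.0367 → 1.037.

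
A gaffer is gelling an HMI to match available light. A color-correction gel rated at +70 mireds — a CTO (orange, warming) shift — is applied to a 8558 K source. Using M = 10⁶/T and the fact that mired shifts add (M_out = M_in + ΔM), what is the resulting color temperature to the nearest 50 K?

M_in = 10⁶/8558 = 116.85 mireds.
M_out = 116.85 + (+70) = 186.85 mireds.
T_out = 10⁶/186.85 = 5351.9 K → 5350 K.

5350 K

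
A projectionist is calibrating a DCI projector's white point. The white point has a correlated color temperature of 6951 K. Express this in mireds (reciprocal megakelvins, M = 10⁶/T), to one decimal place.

M = 10⁶ / 6951 = 143.864 → 143.9 mireds.

143.9 mireds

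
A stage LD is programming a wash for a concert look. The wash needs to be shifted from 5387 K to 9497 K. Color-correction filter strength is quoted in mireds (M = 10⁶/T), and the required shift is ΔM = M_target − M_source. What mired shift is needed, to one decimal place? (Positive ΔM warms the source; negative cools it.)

M_source = 10⁶/5387 = 185.632; M_target = 10⁶/9497 = 105.296.
ΔM = 105.296 − 185.632 = -80.336 → -80.3 mireds, a cooling shift.

-80.3 mireds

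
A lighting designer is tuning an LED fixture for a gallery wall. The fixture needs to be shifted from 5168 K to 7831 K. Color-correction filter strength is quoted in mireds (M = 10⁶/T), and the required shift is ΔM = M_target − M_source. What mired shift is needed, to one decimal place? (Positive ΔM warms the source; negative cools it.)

M_source = 10⁶/5168 = 193.498; M_target = 10⁶/7831 = 127.698.
ΔM = 127.698 − 193.498 = -65.801 → -65.8 mireds, a cooling shift.

-65.8 mireds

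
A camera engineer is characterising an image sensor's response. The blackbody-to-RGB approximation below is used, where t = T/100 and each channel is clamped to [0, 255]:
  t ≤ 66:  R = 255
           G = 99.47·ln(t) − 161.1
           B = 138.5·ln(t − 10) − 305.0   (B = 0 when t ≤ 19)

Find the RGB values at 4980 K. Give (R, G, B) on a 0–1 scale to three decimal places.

(1.000, 0.893, 0.805)

t = 4980/100 = 49.8; the t ≤ 66 branch applies.
R = 255 by definition for t ≤ 66.
G = 99.47·ln 49.8 − 161.1 = 99.47·3.9080 − 161.1 = 227.630.
B = 138.5·ln(49.8 − 10) − 305.0 = 138.5·ln 39.8 − 305.0 = 138.5·3.6839 − 305.0 = 205.216.
Dividing each by 255: (1.0000, 0.8927, 0.8048) → (1.000, 0.893, 0.805).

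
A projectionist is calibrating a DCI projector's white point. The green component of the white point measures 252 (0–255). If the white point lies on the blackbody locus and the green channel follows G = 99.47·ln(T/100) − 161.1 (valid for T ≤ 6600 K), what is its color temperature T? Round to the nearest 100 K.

ln t = (252 + 161.1) / 99.47 = 4.1530.
t = e^4.1530 = 63.625.
T = 100·t = 6363 K → 6400 K to the nearest 100 K.

6400 K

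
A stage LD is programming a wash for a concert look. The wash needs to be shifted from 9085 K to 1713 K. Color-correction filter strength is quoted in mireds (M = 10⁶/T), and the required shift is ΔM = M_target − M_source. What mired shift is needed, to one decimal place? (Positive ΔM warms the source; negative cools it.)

+473.7 mireds

M_source = 10⁶/9085 = 110.072; M_target = 10⁶/1713 = 583.771.
ΔM = 583.771 − 110.072 = 473.700 → +473.7 mireds, a warming shift.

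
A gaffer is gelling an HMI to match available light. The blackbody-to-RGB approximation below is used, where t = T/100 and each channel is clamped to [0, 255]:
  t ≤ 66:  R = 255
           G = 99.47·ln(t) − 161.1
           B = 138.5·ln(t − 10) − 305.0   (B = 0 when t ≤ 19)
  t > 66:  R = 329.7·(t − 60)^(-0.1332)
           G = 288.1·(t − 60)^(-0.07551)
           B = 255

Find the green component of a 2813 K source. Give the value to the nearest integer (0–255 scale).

t = 2813/100 = 28.13; the t ≤ 66 branch applies.
G = 99.47·ln 28.13 − 161.1 = 99.47·3.3368 − 161.1 = 170.815.
Rounded: 171.

171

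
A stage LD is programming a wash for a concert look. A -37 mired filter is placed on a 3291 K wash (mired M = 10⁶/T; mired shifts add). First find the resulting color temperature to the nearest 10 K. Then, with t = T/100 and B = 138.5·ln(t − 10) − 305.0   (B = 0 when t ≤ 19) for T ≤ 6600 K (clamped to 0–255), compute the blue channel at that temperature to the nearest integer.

154

M_in = 10⁶/3291 = 303.86; M_out = 303.86 + (-37) = 266.86.
T_out = 10⁶/266.86 = 3747.3 K → 3750 K; t = 37.5.
B = 138.5·ln(37.5 − 10) − 305.0 = 138.5·ln 27.5 − 305.0 = 138.5·3.3142 − 305.0 = 154.015.
Rounded: 154.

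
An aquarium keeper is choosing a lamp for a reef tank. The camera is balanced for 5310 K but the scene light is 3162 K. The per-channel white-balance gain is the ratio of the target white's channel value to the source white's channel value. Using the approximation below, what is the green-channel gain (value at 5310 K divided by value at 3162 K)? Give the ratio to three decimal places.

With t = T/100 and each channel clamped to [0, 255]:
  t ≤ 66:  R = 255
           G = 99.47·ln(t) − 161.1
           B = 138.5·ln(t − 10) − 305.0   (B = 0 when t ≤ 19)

At 3162 K (t = 31.62):
  G = 99.47·ln 31.62 − 161.1 = 99.47·3.4538 − 161.1 = 182.448.
At 5310 K (t = 53.1):
  G = 99.47·ln 53.1 − 161.1 = 99.47·3.9722 − 161.1 = 234.012.
Gain = 234.012 / 182.448 = 1.2826 → 1.283.

1.283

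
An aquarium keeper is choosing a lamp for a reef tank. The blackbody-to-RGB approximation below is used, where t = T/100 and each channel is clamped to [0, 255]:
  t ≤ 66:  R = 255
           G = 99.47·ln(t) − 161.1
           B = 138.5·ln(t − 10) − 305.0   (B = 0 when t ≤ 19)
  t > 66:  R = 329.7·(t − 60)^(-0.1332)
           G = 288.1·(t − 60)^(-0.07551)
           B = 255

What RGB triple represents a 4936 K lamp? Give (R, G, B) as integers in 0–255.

(255, 227, 204)

t = 4936/100 = 49.36; the t ≤ 66 branch applies.
R = 255 by definition for t ≤ 66.
G = 99.47·ln 49.36 − 161.1 = 99.47·3.8991 − 161.1 = 226.747.
B = 138.5·ln(49.36 − 10) − 305.0 = 138.5·ln 39.36 − 305.0 = 138.5·3.6728 − 305.0 = 203.676.
Rounded: (255, 227, 204).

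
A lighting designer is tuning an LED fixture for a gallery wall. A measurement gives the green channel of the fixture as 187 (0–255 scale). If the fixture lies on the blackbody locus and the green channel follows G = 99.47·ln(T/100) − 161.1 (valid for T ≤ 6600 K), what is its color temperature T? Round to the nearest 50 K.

ln t = (187 + 161.1) / 99.47 = 3.4995.
t = e^3.4995 = 33.100.
T = 100·t = 3310 K → 3300 K to the nearest 50 K.

3300 K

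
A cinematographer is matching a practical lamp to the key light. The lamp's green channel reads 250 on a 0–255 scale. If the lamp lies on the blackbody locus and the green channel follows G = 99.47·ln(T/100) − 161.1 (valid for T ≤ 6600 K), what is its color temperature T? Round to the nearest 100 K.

6200 K

ln t = (250 + 161.1) / 99.47 = 4.1329.
t = e^4.1329 = 62.359.
T = 100·t = 6236 K → 6200 K to the nearest 100 K.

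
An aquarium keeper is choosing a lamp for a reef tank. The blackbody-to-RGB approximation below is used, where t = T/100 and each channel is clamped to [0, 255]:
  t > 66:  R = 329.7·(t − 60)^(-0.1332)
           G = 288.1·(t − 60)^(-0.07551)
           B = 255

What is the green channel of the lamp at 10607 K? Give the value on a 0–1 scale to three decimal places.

t = 10607/100 = 106.07; the t > 66 branch applies.
G = 288.1·(106.07 − 60)^(-0.07551) = 288.1·46.07^(-0.07551) = 288.1·0.74885 = 215.744.
On a 0–1 scale: 215.744/255 = 0.8461 → 0.846.

0.846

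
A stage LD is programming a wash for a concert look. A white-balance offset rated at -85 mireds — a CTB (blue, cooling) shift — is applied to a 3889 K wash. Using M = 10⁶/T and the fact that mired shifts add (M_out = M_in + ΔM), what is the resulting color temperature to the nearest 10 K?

5810 K

M_in = 10⁶/3889 = 257.14 mireds.
M_out = 257.14 + (-85) = 172.14 mireds.
T_out = 10⁶/172.14 = 5809.4 K → 5810 K.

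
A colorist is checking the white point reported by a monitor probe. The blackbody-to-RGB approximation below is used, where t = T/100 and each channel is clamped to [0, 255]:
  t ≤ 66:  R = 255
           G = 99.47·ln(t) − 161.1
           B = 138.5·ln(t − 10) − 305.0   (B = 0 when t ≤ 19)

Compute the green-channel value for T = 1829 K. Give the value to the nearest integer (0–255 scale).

t = 1829/100 = 18.29; the t ≤ 66 branch applies.
G = 99.47·ln 18.29 − 161.1 = 99.47·2.9064 − 161.1 = 127.995.
Rounded: 128.

128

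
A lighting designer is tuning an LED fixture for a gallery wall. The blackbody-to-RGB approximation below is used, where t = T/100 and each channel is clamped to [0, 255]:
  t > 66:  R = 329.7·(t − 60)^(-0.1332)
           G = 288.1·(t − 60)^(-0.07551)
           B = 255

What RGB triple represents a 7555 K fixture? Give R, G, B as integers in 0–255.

t = 7555/100 = 75.55; the t > 66 branch applies.
R = 329.7·(75.55 − 60)^(-0.1332) = 329.7·15.55^(-0.1332) = 329.7·0.69384 = 228.760.
G = 288.1·(75.55 − 60)^(-0.07551) = 288.1·15.55^(-0.07551) = 288.1·0.81285 = 234.183.
B = 255 by definition for t > 66.
Rounded: (229, 234, 255).

R=229, G=234, B=255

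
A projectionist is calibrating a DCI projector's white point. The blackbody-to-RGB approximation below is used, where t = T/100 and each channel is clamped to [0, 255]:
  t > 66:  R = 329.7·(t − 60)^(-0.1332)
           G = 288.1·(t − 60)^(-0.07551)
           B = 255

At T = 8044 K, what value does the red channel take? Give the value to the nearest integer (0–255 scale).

t = 8044/100 = 80.44; the t > 66 branch applies.
R = 329.7·(80.44 − 60)^(-0.1332) = 329.7·20.44^(-0.1332) = 329.7·0.66903 = 220.578.
Rounded: 221.

221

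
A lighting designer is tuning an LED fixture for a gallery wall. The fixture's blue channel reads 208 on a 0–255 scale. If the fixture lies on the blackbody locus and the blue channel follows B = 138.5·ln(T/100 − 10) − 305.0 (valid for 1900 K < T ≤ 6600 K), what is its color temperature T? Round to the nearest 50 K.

ln(t − 10) = (208 + 305.0) / 138.5 = 3.7040.
t − 10 = e^3.7040 = 40.608, so t = 50.608.
T = 100·t = 5061 K → 5050 K to the nearest 50 K.

5050 K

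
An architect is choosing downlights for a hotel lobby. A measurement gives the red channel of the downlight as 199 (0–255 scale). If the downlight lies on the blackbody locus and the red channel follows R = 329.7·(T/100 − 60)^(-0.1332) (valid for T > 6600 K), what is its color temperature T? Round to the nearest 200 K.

10400 K

(t − 60)^(-0.1332) = 199/329.7 = 0.60358.
t − 60 = 0.60358^(1/-0.1332) = 0.60358^(-7.508) = 44.273, so t = 104.273.
T = 100·t = 10427 K → 10400 K to the nearest 200 K.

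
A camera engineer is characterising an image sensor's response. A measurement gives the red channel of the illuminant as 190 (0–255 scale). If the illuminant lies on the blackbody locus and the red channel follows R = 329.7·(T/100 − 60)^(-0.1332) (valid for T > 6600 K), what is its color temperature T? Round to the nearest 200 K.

12200 K

(t − 60)^(-0.1332) = 190/329.7 = 0.57628.
t − 60 = 0.57628^(1/-0.1332) = 0.57628^(-7.508) = 62.667, so t = 122.667.
T = 100·t = 12267 K → 12200 K to the nearest 200 K.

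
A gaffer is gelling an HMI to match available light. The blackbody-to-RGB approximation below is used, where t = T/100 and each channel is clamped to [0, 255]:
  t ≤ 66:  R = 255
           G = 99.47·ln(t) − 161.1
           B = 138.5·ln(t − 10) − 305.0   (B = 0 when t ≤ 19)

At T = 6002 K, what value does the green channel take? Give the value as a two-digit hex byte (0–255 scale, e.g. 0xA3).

0xF6

t = 6002/100 = 60.02; the t ≤ 66 branch applies.
G = 99.47·ln 60.02 − 161.1 = 99.47·4.0947 − 161.1 = 246.198.
Rounded: 246; in hex, 0xF6.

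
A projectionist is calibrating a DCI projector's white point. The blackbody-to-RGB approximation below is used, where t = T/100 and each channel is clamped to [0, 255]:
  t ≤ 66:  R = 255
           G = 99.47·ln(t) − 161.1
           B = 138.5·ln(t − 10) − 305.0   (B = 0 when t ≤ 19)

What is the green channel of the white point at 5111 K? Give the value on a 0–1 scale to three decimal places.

0.903

t = 5111/100 = 51.11; the t ≤ 66 branch applies.
G = 99.47·ln 51.11 − 161.1 = 99.47·3.9340 − 161.1 = 230.213.
On a 0–1 scale: 230.213/255 = 0.9028 → 0.903.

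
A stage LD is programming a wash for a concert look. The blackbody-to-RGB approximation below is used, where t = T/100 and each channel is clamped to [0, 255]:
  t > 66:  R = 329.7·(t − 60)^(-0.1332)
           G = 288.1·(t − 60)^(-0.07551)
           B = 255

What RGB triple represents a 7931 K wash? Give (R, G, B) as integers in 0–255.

(222, 230, 255)

t = 7931/100 = 79.31; the t > 66 branch applies.
R = 329.7·(79.31 − 60)^(-0.1332) = 329.7·19.31^(-0.1332) = 329.7·0.67411 = 222.256.
G = 288.1·(79.31 − 60)^(-0.07551) = 288.1·19.31^(-0.07551) = 288.1·0.79967 = 230.385.
B = 255 by definition for t > 66.
Rounded: (222, 230, 255).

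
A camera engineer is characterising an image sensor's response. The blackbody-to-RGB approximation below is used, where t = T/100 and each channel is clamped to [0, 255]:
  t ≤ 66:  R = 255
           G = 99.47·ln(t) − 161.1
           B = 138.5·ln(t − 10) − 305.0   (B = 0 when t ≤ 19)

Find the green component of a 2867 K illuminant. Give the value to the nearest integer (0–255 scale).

t = 2867/100 = 28.67; the t ≤ 66 branch applies.
G = 99.47·ln 28.67 − 161.1 = 99.47·3.3559 − 161.1 = 172.707.
Rounded: 173.

173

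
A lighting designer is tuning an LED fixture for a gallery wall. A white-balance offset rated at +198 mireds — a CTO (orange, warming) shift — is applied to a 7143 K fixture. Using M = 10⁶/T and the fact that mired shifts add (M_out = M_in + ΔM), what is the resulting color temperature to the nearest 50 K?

M_in = 10⁶/7143 = 140.00 mireds.
M_out = 140.00 + (+198) = 338.00 mireds.
T_out = 10⁶/338.00 = 2958.6 K → 2950 K.

2950 K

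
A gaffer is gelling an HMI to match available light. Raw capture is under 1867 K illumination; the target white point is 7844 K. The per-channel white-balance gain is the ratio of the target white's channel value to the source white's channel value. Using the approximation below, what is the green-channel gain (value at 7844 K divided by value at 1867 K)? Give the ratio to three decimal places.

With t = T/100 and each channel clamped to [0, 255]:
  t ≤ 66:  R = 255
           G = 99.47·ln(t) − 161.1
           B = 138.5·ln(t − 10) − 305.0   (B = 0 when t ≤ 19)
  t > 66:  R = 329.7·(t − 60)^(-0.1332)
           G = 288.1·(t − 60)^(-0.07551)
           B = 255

1.778

At 1867 K (t = 18.67):
  G = 99.47·ln 18.67 − 161.1 = 99.47·2.9269 − 161.1 = 130.041.
At 7844 K (t = 78.44):
  G = 288.1·(78.44 − 60)^(-0.07551) = 288.1·18.44^(-0.07551) = 288.1·0.80246 = 231.188.
Gain = 231.188 / 130.041 = 1.7778 → 1.778.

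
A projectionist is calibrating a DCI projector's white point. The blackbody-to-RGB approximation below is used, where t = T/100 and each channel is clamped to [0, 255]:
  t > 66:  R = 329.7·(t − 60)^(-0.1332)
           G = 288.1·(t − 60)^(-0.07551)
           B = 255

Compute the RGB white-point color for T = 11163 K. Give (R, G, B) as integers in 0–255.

(195, 214, 255)

t = 11163/100 = 111.63; the t > 66 branch applies.
R = 329.7·(111.63 − 60)^(-0.1332) = 329.7·51.63^(-0.1332) = 329.7·0.59135 = 194.967.
G = 288.1·(111.63 − 60)^(-0.07551) = 288.1·51.63^(-0.07551) = 288.1·0.74244 = 213.896.
B = 255 by definition for t > 66.
Rounded: (195, 214, 255).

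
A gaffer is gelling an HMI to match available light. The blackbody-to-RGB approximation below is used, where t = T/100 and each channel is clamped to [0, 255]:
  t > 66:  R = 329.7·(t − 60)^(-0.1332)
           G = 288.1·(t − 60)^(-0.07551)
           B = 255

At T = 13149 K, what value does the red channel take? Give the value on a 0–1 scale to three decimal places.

0.732

t = 13149/100 = 131.49; the t > 66 branch applies.
R = 329.7·(131.49 − 60)^(-0.1332) = 329.7·71.49^(-0.1332) = 329.7·0.56626 = 186.695.
On a 0–1 scale: 186.695/255 = 0.7321 → 0.732.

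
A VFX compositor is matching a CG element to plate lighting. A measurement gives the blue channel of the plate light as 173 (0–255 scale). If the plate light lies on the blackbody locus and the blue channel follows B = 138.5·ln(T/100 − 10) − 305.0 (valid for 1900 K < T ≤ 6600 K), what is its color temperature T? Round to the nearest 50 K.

ln(t − 10) = (173 + 305.0) / 138.5 = 3.4513.
t − 10 = e^3.4513 = 31.540, so t = 41.540.
T = 100·t = 4154 K → 4150 K to the nearest 50 K.

4150 K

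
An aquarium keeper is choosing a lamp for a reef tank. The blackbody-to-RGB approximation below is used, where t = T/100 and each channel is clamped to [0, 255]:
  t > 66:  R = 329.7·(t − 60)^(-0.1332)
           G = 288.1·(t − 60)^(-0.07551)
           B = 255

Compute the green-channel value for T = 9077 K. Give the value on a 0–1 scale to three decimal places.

t = 9077/100 = 90.77; the t > 66 branch applies.
G = 288.1·(90.77 − 60)^(-0.07551) = 288.1·30.77^(-0.07551) = 288.1·0.77203 = 222.420.
On a 0–1 scale: 222.420/255 = 0.8722 → 0.872.

0.872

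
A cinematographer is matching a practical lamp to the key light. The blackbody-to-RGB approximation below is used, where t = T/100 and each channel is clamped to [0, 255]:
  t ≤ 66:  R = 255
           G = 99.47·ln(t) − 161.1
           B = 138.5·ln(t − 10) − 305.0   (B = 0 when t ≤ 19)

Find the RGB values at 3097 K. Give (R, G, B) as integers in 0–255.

t = 3097/100 = 30.97; the t ≤ 66 branch applies.
R = 255 by definition for t ≤ 66.
G = 99.47·ln 30.97 − 161.1 = 99.47·3.4330 − 161.1 = 180.382.
B = 138.5·ln(30.97 − 10) − 305.0 = 138.5·ln 20.97 − 305.0 = 138.5·3.0431 − 305.0 = 116.468.
Rounded: (255, 180, 116).

(255, 180, 116)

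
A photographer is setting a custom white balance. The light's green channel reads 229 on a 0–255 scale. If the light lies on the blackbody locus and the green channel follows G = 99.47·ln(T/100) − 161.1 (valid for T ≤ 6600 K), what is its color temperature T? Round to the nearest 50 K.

5050 K

ln t = (229 + 161.1) / 99.47 = 3.9218.
t = e^3.9218 = 50.491.
T = 100·t = 5049 K → 5050 K to the nearest 50 K.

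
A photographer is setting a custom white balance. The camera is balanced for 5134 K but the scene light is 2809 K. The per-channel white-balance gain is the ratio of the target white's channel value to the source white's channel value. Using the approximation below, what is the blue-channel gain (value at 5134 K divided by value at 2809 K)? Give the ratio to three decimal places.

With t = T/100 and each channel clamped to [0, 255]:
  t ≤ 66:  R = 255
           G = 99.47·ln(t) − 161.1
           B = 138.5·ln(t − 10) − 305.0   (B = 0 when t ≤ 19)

2.192

At 2809 K (t = 28.09):
  B = 138.5·ln(28.09 − 10) − 305.0 = 138.5·ln 18.09 − 305.0 = 138.5·2.8954 − 305.0 = 96.007.
At 5134 K (t = 51.34):
  B = 138.5·ln(51.34 − 10) − 305.0 = 138.5·ln 41.34 − 305.0 = 138.5·3.7218 − 305.0 = 210.474.
Gain = 210.474 / 96.007 = 2.1923 → 2.192.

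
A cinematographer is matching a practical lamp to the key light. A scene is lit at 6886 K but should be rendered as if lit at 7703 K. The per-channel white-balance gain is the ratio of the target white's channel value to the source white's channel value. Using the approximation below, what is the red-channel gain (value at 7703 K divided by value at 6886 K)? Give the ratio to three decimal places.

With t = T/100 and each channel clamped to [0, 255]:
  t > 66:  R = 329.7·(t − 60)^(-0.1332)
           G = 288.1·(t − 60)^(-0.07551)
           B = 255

At 6886 K (t = 68.86):
  R = 329.7·(68.86 − 60)^(-0.1332) = 329.7·8.86^(-0.1332) = 329.7·0.74783 = 246.559.
At 7703 K (t = 77.03):
  R = 329.7·(77.03 − 60)^(-0.1332) = 329.7·17.03^(-0.1332) = 329.7·0.68549 = 226.007.
Gain = 226.007 / 246.559 = 0.9166 → 0.917.

0.917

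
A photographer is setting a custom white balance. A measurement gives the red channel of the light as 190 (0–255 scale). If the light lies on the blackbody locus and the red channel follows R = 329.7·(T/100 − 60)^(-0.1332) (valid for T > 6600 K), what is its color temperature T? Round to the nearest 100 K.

12300 K

(t − 60)^(-0.1332) = 190/329.7 = 0.57628.
t − 60 = 0.57628^(1/-0.1332) = 0.57628^(-7.508) = 62.667, so t = 122.667.
T = 100·t = 12267 K → 12300 K to the nearest 100 K.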